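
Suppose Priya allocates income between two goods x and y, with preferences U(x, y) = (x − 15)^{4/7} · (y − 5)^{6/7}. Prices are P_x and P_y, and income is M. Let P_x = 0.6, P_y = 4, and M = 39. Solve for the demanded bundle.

x* = 21.6667, y* = 6.5

MRS = (2/3)·(y−5)/(x−15). Tangency with P_x/P_y gives y−5 = (3/2)·(P_x/P_y)·(x−15).
Substituting into the budget: x* = 15 + 0.4·(M − 15·P_x − 5·P_y)/P_x, and y* = 5 + 0.6·(…)/P_y.
Discretionary income = 39 − 15·0.6 − 5·4 = 10; x* = 15 + 0.4·10/0.6 = 21.6667; y* = 5 + 0.6·10/4 = 6.5.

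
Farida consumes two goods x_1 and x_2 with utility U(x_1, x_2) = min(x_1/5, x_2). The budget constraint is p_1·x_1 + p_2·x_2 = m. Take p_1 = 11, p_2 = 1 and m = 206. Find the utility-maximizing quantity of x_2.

With perfect complements, no substitution: consume in ratio x_1:x_2 = 5:1.
Budget: p_1·x_1 + p_2·(1/5)·x_1 = m, so (5·p_1 + p_2)·x_1 = 5·m.
Demand: x_1*(p_1,p_2,m) = 5·m/(5·p_1 + p_2), x_2* = m/(5·p_1 + p_2).
Here 5·11 + 1 = 56, giving x_2* = 3.6786.

x_2* = 3.6786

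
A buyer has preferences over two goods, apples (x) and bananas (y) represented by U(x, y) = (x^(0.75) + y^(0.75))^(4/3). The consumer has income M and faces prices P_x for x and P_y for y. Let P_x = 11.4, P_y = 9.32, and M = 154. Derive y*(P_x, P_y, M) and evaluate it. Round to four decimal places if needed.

y* = 10.685

MRS = MU_x/MU_y = (y/x)^(0.25). Set equal to P_x/P_y.
Hence y/x = (P_x/P_y)^(1/(0.25)), i.e. raised to the 4 power.
Substitute y = (y/x)·x into the budget: x* = M/(P_x + P_y·(y/x)).
Numerically y/x = 2.238493, so x* = 154/(11.4 + 9.32·2.238493) = 4.7733 and y* = 2.238493·4.7733 = 10.685.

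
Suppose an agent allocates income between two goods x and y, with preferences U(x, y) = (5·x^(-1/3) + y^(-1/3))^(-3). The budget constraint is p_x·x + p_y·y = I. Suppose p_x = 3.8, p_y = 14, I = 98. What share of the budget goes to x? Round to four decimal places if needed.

Substitute y = (y/x)·x into the budget: x* = I/(p_x + p_y·(y/x)).
Numerically y/x = 0.112464, so x* = 98/(3.8 + 14·0.112464) = 18.2343 and y* = 0.112464·18.2343 = 2.0507.
Expenditure on x: 3.8·18.2343 = 69.2902; share = 0.707.

share on x = 0.707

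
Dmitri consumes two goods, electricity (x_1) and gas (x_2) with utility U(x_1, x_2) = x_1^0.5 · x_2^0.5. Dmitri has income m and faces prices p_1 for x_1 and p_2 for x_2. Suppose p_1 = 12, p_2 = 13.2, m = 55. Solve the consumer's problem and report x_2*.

x_2* = 2.0833

MU_x_1/MU_x_2 = (0.5·x_2)/(0.5·x_1); tangency sets this equal to p_1/p_2.
Rearranging, p_2·x_2 = p_1·x_1. Substituting into the budget gives p_1·x_1·(1 + 1) = m.
Demand: x_1*(p_1,p_2,m) = 0.5·m/p_1 and x_2* = 0.5·m/p_2.
At p_1=12, p_2=13.2, m=55: x_2* = 0.5·55/13.2 = 2.0833.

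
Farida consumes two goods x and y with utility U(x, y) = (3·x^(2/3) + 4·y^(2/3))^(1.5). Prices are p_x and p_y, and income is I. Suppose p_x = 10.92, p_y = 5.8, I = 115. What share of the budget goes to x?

share on x = 0.1064

MU_x ∝ 3·x^(-1/3), MU_y ∝ 4·y^(-1/3), so MRS = (3/4)·(y/x)^(1/3) = p_x/p_y.
Hence y/x = ((4/3)·p_x/p_y)^(1/(1/3)), i.e. raised to the 3 power.
With the ratio pinned down, the budget gives x* = I/(p_x + p_y·(y/x)) and y* = (y/x)·x*.
Numerically y/x = 15.819769, so x* = 115/(10.92 + 5.8·15.819769) = 1.12 and y* = 15.819769·1.12 = 17.7188.
Expenditure on x: 10.92·1.12 = 12.2309; share = 0.1064.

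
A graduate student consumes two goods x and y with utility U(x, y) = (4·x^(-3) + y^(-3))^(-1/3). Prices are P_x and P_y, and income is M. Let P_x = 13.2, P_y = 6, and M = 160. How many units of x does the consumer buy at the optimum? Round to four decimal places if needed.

x* = 8.7113

MU_x ∝ 4·x^(-4), MU_y ∝ y^(-4), so MRS = 4·(y/x)^(4) = P_x/P_y.
Hence y/x = ((1/4)·P_x/P_y)^(1/(4)), i.e. raised to the 0.25 power.
With the ratio pinned down, the budget gives x* = M/(P_x + P_y·(y/x)) and y* = (y/x)·x*.
Numerically y/x = 0.861174, so x* = 160/(13.2 + 6·0.861174) = 8.7113.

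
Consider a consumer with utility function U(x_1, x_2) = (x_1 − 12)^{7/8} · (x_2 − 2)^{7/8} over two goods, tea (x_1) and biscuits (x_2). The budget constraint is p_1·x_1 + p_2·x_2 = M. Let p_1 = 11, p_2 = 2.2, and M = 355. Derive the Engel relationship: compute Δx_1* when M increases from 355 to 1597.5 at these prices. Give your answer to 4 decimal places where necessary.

Δx_1* = 56.4773

MRS = (x_2−2)/(x_1−12). Tangency with p_1/p_2 gives x_2−2 = (p_1/p_2)·(x_1−12).
Substituting into the budget: x_1* = 12 + 0.5·(M − 12·p_1 − 2·p_2)/p_1, and x_2* = 2 + 0.5·(…)/p_2.
Discretionary income = 355 − 12·11 − 2·2.2 = 218.6; x_1* = 12 + 0.5·218.6/11 = 21.9364.
At M' = 1597.5: x_1* = 78.4136. Change: 78.4136 − 21.9364 = 56.4773.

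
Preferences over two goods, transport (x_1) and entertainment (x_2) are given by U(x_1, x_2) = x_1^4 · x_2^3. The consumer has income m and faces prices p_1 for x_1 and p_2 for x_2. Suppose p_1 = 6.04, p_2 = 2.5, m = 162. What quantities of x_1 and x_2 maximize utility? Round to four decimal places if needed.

Demand: x_1*(p_1,p_2,m) = 4/7·m/p_1 and x_2* = 3/7·m/p_2.
At p_1=6.04, p_2=2.5, m=162: x_1* = 4/7·162/6.04 = 15.3264, x_2* = 27.7714.

x_1* = 15.3264, x_2* = 27.7714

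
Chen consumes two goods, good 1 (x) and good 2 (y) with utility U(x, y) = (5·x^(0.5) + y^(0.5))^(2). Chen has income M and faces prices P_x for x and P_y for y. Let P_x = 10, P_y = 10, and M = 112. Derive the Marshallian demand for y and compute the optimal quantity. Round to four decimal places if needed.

y* = 0.4308

From the CES first-order condition, 5·(y/x)^(0.5) = P_x/P_y.
Solve for the ratio: y/x = [(1/5)·P_x/P_y]^(2).
With the ratio pinned down, the budget gives x* = M/(P_x + P_y·(y/x)) and y* = (y/x)·x*.
Numerically y/x = 0.04, so x* = 112/(10 + 10·0.04) = 10.7692 and y* = 0.04·10.7692 = 0.4308.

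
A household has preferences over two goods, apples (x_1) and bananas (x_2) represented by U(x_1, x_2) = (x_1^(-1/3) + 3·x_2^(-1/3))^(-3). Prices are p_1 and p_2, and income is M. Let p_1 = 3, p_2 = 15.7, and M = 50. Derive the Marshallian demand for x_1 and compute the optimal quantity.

Substitute x_2 = (x_2/x_1)·x_1 into the budget: x_1* = M/(p_1 + p_2·(x_2/x_1)).
Numerically x_2/x_1 = 0.658805, so x_1* = 50/(3 + 15.7·0.658805) = 3.7472.

x_1* = 3.7472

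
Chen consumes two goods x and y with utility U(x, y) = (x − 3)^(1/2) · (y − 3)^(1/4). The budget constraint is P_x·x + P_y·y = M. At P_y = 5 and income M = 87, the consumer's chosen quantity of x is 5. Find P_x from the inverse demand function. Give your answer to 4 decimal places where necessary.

Let x' = x−3, y' = y−3. MRS = 2·y'/x' = P_x/P_y.
After buying the subsistence bundle (3, 3), a share 2/3 of the remaining income goes to x: x* = 3 + 2/3·(M − 3P_x − 3P_y)/P_x.
Set x* = 5 in the demand function and solve for P_x: P_x = 12.

P_x = 12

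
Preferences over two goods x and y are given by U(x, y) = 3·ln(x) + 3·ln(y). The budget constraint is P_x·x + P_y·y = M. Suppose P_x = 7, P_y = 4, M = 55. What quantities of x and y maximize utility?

x* = 3.9286, y* = 6.875

MU_x/MU_y = (3·y)/(3·x); tangency sets this equal to P_x/P_y.
So 3·P_y·y = 3·P_x·x; combined with the budget, a share 0.5 of income goes to x.
Demand: x*(P_x,P_y,M) = 0.5·M/P_x and y* = 0.5·M/P_y.
At P_x=7, P_y=4, M=55: x* = 0.5·55/7 = 3.9286, y* = 6.875.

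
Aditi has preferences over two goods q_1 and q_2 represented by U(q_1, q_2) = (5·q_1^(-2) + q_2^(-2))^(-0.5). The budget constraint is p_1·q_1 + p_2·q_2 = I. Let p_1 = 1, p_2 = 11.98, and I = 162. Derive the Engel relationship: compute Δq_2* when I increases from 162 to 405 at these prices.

Δq_2* = 15.29

MRS = MU_q_1/MU_q_2 = 5·(q_2/q_1)^(3). Set equal to p_1/p_2.
Solve for the ratio: q_2/q_1 = [(1/5)·p_1/p_2]^(1/3).
Substitute q_2 = (q_2/q_1)·q_1 into the budget: q_1* = I/(p_1 + p_2·(q_2/q_1)).
Numerically q_2/q_1 = 0.255579, so q_1* = 162/(1 + 11.98·0.255579) = 39.8835 and q_2* = 0.255579·39.8835 = 10.1934.
At I' = 405: q_2* = 25.4834. Change: 25.4834 − 10.1934 = 15.29.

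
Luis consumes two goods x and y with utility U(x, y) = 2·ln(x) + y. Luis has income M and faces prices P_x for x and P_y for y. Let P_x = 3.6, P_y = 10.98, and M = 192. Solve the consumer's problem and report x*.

x* = 6.1

MU_x = 2/x, MU_y = 1. Tangency: 2/x = P_x/P_y.
So x*(P_x,P_y) = 2·P_y/P_x, independent of income; and y* = (M − 2·P_y)/P_y.
At the given prices: x* = 2·10.98/3.6 = 6.1.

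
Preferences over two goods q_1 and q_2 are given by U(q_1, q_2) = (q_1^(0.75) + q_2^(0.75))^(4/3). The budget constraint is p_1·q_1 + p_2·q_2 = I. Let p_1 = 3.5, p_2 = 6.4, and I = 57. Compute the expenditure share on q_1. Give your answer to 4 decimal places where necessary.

MRS = MU_q_1/MU_q_2 = (q_2/q_1)^(0.25). Set equal to p_1/p_2.
Solve for the ratio: q_2/q_1 = [p_1/p_2]^(4).
With the ratio pinned down, the budget gives q_1* = I/(p_1 + p_2·(q_2/q_1)) and q_2* = (q_2/q_1)·q_1*.
Numerically q_2/q_1 = 0.089444, so q_1* = 57/(3.5 + 6.4·0.089444) = 13.9965 and q_2* = 0.089444·13.9965 = 1.2519.
Expenditure on q_1: 3.5·13.9965 = 48.9878; share = 0.8594.

share on q_1 = 0.8594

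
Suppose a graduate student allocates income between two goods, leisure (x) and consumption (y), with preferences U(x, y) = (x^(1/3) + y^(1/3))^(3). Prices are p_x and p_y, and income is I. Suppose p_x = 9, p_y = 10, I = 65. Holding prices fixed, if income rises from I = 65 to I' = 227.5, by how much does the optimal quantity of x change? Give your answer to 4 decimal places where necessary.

Δx* = 9.2655

MRS = MU_x/MU_y = (y/x)^(2/3). Set equal to p_x/p_y.
Solve for the ratio: y/x = [p_x/p_y]^(1.5).
Substitute y = (y/x)·x into the budget: x* = I/(p_x + p_y·(y/x)).
Numerically y/x = 0.853815, so x* = 65/(9 + 10·0.853815) = 3.7062.
At I' = 227.5: x* = 12.9717. Change: 12.9717 − 3.7062 = 9.2655.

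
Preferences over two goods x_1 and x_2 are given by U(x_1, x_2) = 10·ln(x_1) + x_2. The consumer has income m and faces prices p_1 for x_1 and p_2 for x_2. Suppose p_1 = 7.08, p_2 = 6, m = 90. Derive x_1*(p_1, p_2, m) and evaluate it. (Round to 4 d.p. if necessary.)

x_1* = 8.4746

MU_x_1 = 10/x_1, MU_x_2 = 1. Tangency: 10/x_1 = p_1/p_2.
So x_1*(p_1,p_2) = 10·p_2/p_1, independent of income; and x_2* = (m − 10·p_2)/p_2.
At the given prices: x_1* = 10·6/7.08 = 8.4746.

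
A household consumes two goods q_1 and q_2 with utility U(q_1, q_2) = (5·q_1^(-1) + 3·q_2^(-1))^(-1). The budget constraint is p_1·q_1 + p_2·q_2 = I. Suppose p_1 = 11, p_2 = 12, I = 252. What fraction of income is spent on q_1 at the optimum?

share on q_1 = 0.5528

MU_q_1 ∝ 5·q_1^(-2), MU_q_2 ∝ 3·q_2^(-2), so MRS = (5/3)·(q_2/q_1)^(2) = p_1/p_2.
Solve for the ratio: q_2/q_1 = [(3/5)·p_1/p_2]^(0.5).
With the ratio pinned down, the budget gives q_1* = I/(p_1 + p_2·(q_2/q_1)) and q_2* = (q_2/q_1)·q_1*.
Numerically q_2/q_1 = 0.74162, so q_1* = 252/(11 + 12·0.74162) = 12.6637 and q_2* = 0.74162·12.6637 = 9.3916.
Expenditure on q_1: 11·12.6637 = 139.3004; share = 0.5528.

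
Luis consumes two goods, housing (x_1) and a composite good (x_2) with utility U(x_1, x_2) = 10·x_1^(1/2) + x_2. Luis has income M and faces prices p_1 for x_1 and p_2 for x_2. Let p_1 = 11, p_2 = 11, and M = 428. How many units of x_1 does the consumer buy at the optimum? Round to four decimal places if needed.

x_1* = 25

Set MRS = p_1/p_2: 5·x_1^(−1/2) = p_1/p_2.
Solve: √x_1 = 5·p_2/p_1, so x_1*(p_1,p_2) = (5·p_2/p_1)², and x_2* = (M − p_1·x_1*)/p_2.
Plugging in: x_1* = (5·11/11)² = 25.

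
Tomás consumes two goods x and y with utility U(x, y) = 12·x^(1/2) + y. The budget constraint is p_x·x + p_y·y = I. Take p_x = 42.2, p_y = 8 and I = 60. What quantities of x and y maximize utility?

x* = 1.2938, y* = 0.6754

Utility is quasi-linear in y; the FOC for x is 6/√x = p_x/p_y.
Thus x* = (6·p_y/p_x)² — independent of I — with the rest of income spent on y.
Plugging in: x* = (6·8/42.2)² = 1.2938, y* = 0.6754.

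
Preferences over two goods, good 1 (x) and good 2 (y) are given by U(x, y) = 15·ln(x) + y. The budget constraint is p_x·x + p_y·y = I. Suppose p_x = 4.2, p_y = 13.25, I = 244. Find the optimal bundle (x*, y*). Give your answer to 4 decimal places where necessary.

Set MRS = p_x/p_y: (15/x)/1 = p_x/p_y.
So x*(p_x,p_y) = 15·p_y/p_x, independent of income; and y* = (I − 15·p_y)/p_y.
At the given prices: x* = 15·13.25/4.2 = 47.3214, and y* = 3.4151.

x* = 47.3214, y* = 3.4151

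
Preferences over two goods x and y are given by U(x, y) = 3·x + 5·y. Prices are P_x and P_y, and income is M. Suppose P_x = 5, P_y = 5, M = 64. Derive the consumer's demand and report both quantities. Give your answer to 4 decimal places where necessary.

x* = 0, y* = 12.8

Linear utility — the consumer picks whichever good has higher MU/price: 3/5 = 0.6 vs 5/5 = 1.
y gives more utility per dollar, so spend all income on y: y* = M/P_y, x* = 0.
Numerically: x* = 0, y* = 12.8.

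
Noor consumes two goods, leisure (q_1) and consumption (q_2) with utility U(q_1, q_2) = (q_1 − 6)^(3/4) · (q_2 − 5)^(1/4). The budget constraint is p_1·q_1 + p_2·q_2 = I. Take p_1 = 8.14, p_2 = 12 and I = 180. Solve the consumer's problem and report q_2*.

Let q_1' = q_1−6, q_2' = q_2−5. MRS = 3·q_2'/q_1' = p_1/p_2.
Substituting into the budget: q_1* = 6 + 0.75·(I − 6·p_1 − 5·p_2)/p_1, and q_2* = 5 + 0.25·(…)/p_2.
Discretionary income = 180 − 6·8.14 − 5·12 = 71.16; q_2* = 5 + 0.25·71.16/12 = 6.4825.

q_2* = 6.4825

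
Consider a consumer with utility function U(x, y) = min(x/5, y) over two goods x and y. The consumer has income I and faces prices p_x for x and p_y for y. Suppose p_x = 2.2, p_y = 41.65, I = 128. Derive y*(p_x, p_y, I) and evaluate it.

y* = 2.4311

Demand: x*(p_x,p_y,I) = 5·I/(5·p_x + p_y), y* = I/(5·p_x + p_y).
Here 5·2.2 + 41.65 = 52.65, giving y* = 2.4311.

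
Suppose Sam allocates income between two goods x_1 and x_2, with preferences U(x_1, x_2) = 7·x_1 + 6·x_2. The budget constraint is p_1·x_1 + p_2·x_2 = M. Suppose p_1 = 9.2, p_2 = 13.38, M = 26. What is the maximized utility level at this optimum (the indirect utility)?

Linear utility — the consumer picks whichever good has higher MU/price: 7/9.2 = 0.7609 vs 6/13.38 = 0.4484.
x_1 gives more utility per dollar, so spend all income on x_1: x_1* = M/p_1, x_2* = 0.
Numerically: x_1* = 2.8261, x_2* = 0.
Utility at the optimum: U(2.8261, 0) = 19.7826.

V = 19.7826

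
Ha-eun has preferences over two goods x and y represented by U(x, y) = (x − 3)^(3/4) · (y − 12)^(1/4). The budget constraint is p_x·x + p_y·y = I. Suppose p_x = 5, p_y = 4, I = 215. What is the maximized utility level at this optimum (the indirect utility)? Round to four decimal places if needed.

V = 18.3182

Let x' = x−3, y' = y−12. MRS = 3·y'/x' = p_x/p_y.
After buying the subsistence bundle (3, 12), a share 0.75 of the remaining income goes to x: x* = 3 + 0.75·(I − 3p_x − 12p_y)/p_x.
Discretionary income = 215 − 3·5 − 12·4 = 152; x* = 3 + 0.75·152/5 = 25.8; y* = 12 + 0.25·152/4 = 21.5.
Utility at the optimum: U(25.8, 21.5) = 18.3182.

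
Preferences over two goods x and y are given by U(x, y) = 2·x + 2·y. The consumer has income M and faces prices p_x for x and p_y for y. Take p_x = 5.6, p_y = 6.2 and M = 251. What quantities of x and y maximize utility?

Perfect substitutes: compare marginal utility per dollar. 2/p_x vs 2/p_y → 0.3571 vs 0.3226.
x gives more utility per dollar, so spend all income on x: x* = M/p_x, y* = 0.
Numerically: x* = 44.8214, y* = 0.

x* = 44.8214, y* = 0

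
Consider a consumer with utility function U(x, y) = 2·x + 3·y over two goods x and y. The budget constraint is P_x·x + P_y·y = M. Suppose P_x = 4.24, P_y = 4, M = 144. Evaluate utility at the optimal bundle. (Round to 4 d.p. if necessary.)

Perfect substitutes: compare marginal utility per dollar. 2/P_x vs 3/P_y → 0.4717 vs 0.75.
y gives more utility per dollar, so spend all income on y: y* = M/P_y, x* = 0.
Numerically: x* = 0, y* = 36.
Utility at the optimum: U(0, 36) = 108.

V = 108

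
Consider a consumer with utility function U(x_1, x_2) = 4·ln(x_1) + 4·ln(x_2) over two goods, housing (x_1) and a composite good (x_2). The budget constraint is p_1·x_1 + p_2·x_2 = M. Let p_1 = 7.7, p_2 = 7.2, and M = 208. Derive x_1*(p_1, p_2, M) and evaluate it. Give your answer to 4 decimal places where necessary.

Tangency: MRS = x_2/x_1 = p_1/p_2.
So 4·p_2·x_2 = 4·p_1·x_1; combined with the budget, a share 0.5 of income goes to x_1.
Demand: x_1*(p_1,p_2,M) = 0.5·M/p_1 and x_2* = 0.5·M/p_2.
At p_1=7.7, p_2=7.2, M=208: x_1* = 0.5·208/7.7 = 13.5065.

x_1* = 13.5065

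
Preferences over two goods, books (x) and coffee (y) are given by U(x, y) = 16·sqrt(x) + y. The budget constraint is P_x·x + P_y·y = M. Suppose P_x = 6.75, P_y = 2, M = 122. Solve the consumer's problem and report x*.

x* = 5.6187

Thus x* = (8·P_y/P_x)² — independent of M — with the rest of income spent on y.
Plugging in: x* = (8·2/6.75)² = 5.6187.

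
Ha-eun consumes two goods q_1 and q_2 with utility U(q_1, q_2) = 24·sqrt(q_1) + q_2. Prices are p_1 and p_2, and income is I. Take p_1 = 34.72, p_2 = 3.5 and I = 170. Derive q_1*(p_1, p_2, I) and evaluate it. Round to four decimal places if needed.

Utility is quasi-linear in q_2; the FOC for q_1 is 12/√q_1 = p_1/p_2.
Thus q_1* = (12·p_2/p_1)² — independent of I — with the rest of income spent on q_2.
Plugging in: q_1* = (12·3.5/34.72)² = 1.4633.

q_1* = 1.4633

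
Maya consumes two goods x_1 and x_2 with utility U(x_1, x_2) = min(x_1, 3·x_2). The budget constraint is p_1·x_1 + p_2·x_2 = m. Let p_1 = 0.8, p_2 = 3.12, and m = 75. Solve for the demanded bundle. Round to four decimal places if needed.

x_1* = 40.7609, x_2* = 13.587

Demand: x_1*(p_1,p_2,m) = 3·m/(3·p_1 + p_2), x_2* = m/(3·p_1 + p_2).
Here 3·0.8 + 3.12 = 5.52, giving x_1* = 40.7609 and x_2* = 13.587.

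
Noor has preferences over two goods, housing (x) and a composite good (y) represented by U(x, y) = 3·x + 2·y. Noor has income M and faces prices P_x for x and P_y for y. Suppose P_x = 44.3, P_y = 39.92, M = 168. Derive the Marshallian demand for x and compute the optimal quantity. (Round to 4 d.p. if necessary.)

x* = 3.7923

Numerically: x* = 3.7923, y* = 0.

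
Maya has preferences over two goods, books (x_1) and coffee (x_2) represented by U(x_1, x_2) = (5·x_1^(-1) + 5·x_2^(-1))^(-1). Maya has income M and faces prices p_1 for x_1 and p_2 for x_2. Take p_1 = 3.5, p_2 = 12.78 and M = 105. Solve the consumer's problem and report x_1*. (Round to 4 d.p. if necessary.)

MRS = MU_x_1/MU_x_2 = (x_2/x_1)^(2). Set equal to p_1/p_2.
Solve for the ratio: x_2/x_1 = [p_1/p_2]^(0.5).
Substitute x_2 = (x_2/x_1)·x_1 into the budget: x_1* = M/(p_1 + p_2·(x_2/x_1)).
Numerically x_2/x_1 = 0.523322, so x_1* = 105/(3.5 + 12.78·0.523322) = 10.3062.

x_1* = 10.3062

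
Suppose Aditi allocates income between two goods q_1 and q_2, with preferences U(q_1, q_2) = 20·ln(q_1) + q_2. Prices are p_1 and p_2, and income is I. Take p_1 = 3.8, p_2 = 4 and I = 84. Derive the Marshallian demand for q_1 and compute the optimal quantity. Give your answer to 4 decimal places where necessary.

Set MRS = p_1/p_2: (20/q_1)/1 = p_1/p_2.
So q_1*(p_1,p_2) = 20·p_2/p_1, independent of income; and q_2* = (I − 20·p_2)/p_2.
At the given prices: q_1* = 20·4/3.8 = 21.0526.

q_1* = 21.0526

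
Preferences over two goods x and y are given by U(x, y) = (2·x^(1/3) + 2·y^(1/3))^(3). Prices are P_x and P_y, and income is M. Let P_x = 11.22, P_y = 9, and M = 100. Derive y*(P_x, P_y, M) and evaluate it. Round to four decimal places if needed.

y* = 5.8615

MRS = MU_x/MU_y = (y/x)^(2/3). Set equal to P_x/P_y.
Hence y/x = (P_x/P_y)^(1/(2/3)), i.e. raised to the 1.5 power.
Substitute y = (y/x)·x into the budget: x* = M/(P_x + P_y·(y/x)).
Numerically y/x = 1.391956, so x* = 100/(11.22 + 9·1.391956) = 4.211 and y* = 1.391956·4.211 = 5.8615.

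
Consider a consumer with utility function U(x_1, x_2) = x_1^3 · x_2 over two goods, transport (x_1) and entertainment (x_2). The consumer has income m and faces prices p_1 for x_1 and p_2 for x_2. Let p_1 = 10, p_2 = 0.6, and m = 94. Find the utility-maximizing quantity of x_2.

x_2* = 39.1667

Tangency: MRS = 3·x_2/x_1 = p_1/p_2.
So 3·p_2·x_2 = p_1·x_1; combined with the budget, a share 0.75 of income goes to x_1.
Demand: x_1*(p_1,p_2,m) = 0.75·m/p_1 and x_2* = 0.25·m/p_2.
At p_1=10, p_2=0.6, m=94: x_2* = 0.25·94/0.6 = 39.1667.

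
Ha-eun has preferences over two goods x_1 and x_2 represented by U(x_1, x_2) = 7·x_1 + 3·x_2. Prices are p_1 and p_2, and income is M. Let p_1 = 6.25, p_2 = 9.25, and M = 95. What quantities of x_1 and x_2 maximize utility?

Perfect substitutes: compare marginal utility per dollar. 7/p_1 vs 3/p_2 → 1.12 vs 0.3243.
x_1 gives more utility per dollar, so spend all income on x_1: x_1* = M/p_1, x_2* = 0.
Numerically: x_1* = 15.2, x_2* = 0.

x_1* = 15.2, x_2* = 0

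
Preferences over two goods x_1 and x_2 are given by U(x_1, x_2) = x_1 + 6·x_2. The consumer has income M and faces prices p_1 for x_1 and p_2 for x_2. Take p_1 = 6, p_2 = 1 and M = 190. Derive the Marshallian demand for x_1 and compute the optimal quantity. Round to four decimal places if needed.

x_1* = 0

Linear utility — the consumer picks whichever good has higher MU/price: 1/6 = 0.1667 vs 6/1 = 6.
x_2 gives more utility per dollar, so spend all income on x_2: x_2* = M/p_2, x_1* = 0.
Numerically: x_1* = 0, x_2* = 190.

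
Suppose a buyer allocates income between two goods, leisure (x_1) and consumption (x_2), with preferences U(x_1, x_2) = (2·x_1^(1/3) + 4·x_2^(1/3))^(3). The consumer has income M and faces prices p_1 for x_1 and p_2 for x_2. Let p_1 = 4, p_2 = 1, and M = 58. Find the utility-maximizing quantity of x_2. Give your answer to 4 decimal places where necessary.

MRS = MU_x_1/MU_x_2 = (1/2)·(x_2/x_1)^(2/3). Set equal to p_1/p_2.
Solve for the ratio: x_2/x_1 = [2·p_1/p_2]^(1.5).
Substitute x_2 = (x_2/x_1)·x_1 into the budget: x_1* = M/(p_1 + p_2·(x_2/x_1)).
Numerically x_2/x_1 = 22.627417, so x_1* = 58/(4 + 1·22.627417) = 2.1782 and x_2* = 22.627417·2.1782 = 49.2872.

x_2* = 49.2872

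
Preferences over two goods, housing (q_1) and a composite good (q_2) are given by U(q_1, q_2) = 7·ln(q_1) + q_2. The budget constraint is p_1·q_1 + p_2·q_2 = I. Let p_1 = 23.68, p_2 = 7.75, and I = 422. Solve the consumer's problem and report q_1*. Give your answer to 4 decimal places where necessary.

q_1* = 2.291

Set MRS = p_1/p_2: (7/q_1)/1 = p_1/p_2.
So q_1*(p_1,p_2) = 7·p_2/p_1, independent of income; and q_2* = (I − 7·p_2)/p_2.
At the given prices: q_1* = 7·7.75/23.68 = 2.291.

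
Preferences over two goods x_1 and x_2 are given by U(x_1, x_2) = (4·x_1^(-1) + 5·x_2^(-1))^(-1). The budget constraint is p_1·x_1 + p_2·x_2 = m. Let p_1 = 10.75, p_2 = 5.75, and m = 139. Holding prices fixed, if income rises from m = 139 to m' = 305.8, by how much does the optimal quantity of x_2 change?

MU_x_1 ∝ 4·x_1^(-2), MU_x_2 ∝ 5·x_2^(-2), so MRS = (4/5)·(x_2/x_1)^(2) = p_1/p_2.
Solve for the ratio: x_2/x_1 = [(5/4)·p_1/p_2]^(0.5).
Substitute x_2 = (x_2/x_1)·x_1 into the budget: x_1* = m/(p_1 + p_2·(x_2/x_1)).
Numerically x_2/x_1 = 1.528711, so x_1* = 139/(10.75 + 5.75·1.528711) = 7.1136 and x_2* = 1.528711·7.1136 = 10.8746.
At m' = 305.8: x_2* = 23.9241. Change: 23.9241 − 10.8746 = 13.0495.

Δx_2* = 13.0495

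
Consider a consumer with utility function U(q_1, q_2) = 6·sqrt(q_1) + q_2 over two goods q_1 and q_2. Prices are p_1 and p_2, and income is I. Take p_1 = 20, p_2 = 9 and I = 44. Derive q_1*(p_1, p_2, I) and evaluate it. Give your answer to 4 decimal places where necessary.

q_1* = 1.8225

MU_q_1 = 3/√q_1, MU_q_2 = 1. Tangency: 3/√q_1 = p_1/p_2.
Thus q_1* = (3·p_2/p_1)² — independent of I — with the rest of income spent on q_2.
Plugging in: q_1* = (3·9/20)² = 1.8225.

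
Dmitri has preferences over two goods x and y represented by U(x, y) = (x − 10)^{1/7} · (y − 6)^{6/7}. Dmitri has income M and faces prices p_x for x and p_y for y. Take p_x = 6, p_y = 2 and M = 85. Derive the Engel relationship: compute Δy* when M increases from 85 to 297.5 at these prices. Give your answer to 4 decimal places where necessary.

Let x' = x−10, y' = y−6. MRS = (1/6)·y'/x' = p_x/p_y.
After buying the subsistence bundle (10, 6), a share 1/7 of the remaining income goes to x: x* = 10 + 1/7·(M − 10p_x − 6p_y)/p_x.
Discretionary income = 85 − 10·6 − 6·2 = 13; y* = 6 + 6/7·13/2 = 11.5714.
At M' = 297.5: y* = 102.6429. Change: 102.6429 − 11.5714 = 91.0714.

Δy* = 91.0714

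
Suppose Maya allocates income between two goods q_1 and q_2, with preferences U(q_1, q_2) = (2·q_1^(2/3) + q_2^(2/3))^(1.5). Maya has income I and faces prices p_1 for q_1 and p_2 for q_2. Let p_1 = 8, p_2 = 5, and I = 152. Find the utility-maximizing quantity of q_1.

Numerically q_2/q_1 = 0.512, so q_1* = 152/(8 + 5·0.512) = 14.3939.

q_1* = 14.3939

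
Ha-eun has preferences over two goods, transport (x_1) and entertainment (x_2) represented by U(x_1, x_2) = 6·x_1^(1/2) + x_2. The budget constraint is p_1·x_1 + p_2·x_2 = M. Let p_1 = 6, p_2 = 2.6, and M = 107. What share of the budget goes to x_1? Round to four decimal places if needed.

Utility is quasi-linear in x_2; the FOC for x_1 is 3/√x_1 = p_1/p_2.
Solve: √x_1 = 3·p_2/p_1, so x_1*(p_1,p_2) = (3·p_2/p_1)², and x_2* = (M − p_1·x_1*)/p_2.
Plugging in: x_1* = (3·2.6/6)² = 1.69, x_2* = 37.2538.
Expenditure on x_1: 6·1.69 = 10.14; share = 0.0948.

share on x_1 = 0.0948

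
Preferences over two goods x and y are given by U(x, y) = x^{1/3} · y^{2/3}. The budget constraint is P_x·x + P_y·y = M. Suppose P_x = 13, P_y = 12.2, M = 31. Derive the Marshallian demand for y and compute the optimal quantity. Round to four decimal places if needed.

y* = 1.694

Tangency: MRS = (1/2)·y/x = P_x/P_y.
So 1/3·P_y·y = 2/3·P_x·x; combined with the budget, a share 1/3 of income goes to x.
Demand: x*(P_x,P_y,M) = 1/3·M/P_x and y* = 2/3·M/P_y.
At P_x=13, P_y=12.2, M=31: y* = 2/3·31/12.2 = 1.694.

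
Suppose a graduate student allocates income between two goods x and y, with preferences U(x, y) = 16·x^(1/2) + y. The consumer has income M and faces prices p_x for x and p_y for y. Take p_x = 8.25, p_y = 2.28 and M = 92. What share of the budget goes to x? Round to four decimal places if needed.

MU_x = 8/√x, MU_y = 1. Tangency: 8/√x = p_x/p_y.
Thus x* = (8·p_y/p_x)² — independent of M — with the rest of income spent on y.
Plugging in: x* = (8·2.28/8.25)² = 4.8881, y* = 22.6636.
Expenditure on x: 8.25·4.8881 = 40.327; share = 0.4383.

share on x = 0.4383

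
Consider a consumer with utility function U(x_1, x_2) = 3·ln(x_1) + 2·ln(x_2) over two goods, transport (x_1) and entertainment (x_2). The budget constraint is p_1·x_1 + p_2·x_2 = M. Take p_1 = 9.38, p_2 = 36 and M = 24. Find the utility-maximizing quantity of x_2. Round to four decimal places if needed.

The MRS is (3/2)·x_2/x_1. Set MRS = p_1/p_2.
Rearranging, p_2·x_2 = (2/3)·p_1·x_1. Substituting into the budget gives p_1·x_1·(1 + (2/3)) = M.
Demand: x_1*(p_1,p_2,M) = 0.6·M/p_1 and x_2* = 0.4·M/p_2.
At p_1=9.38, p_2=36, M=24: x_2* = 0.4·24/36 = 0.2667.

x_2* = 0.2667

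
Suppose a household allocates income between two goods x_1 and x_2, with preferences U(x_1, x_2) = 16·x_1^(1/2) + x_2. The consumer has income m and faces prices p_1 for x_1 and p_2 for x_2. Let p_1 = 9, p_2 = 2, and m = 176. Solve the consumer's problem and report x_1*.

x_1* = 3.1605

Set MRS = p_1/p_2: 8·x_1^(−1/2) = p_1/p_2.
Solve: √x_1 = 8·p_2/p_1, so x_1*(p_1,p_2) = (8·p_2/p_1)², and x_2* = (m − p_1·x_1*)/p_2.
Plugging in: x_1* = (8·2/9)² = 3.1605.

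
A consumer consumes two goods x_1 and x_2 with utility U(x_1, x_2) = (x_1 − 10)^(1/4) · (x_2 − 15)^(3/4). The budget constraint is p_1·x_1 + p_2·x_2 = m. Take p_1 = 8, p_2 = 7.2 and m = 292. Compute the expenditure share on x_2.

MRS = (1/3)·(x_2−15)/(x_1−10). Tangency with p_1/p_2 gives x_2−15 = 3·(p_1/p_2)·(x_1−10).
After buying the subsistence bundle (10, 15), a share 0.25 of the remaining income goes to x_1: x_1* = 10 + 0.25·(m − 10p_1 − 15p_2)/p_1.
Discretionary income = 292 − 10·8 − 15·7.2 = 104; x_1* = 10 + 0.25·104/8 = 13.25; x_2* = 15 + 0.75·104/7.2 = 25.8333.
Expenditure on x_2: 7.2·25.8333 = 186; share = 0.637.

share on x_2 = 0.637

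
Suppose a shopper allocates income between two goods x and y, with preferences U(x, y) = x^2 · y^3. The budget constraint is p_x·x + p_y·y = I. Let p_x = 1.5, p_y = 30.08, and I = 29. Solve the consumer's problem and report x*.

MU_x/MU_y = (2·y)/(3·x); tangency sets this equal to p_x/p_y.
Rearranging, p_y·y = (3/2)·p_x·x. Substituting into the budget gives p_x·x·(1 + (3/2)) = I.
Demand: x*(p_x,p_y,I) = 0.4·I/p_x and y* = 0.6·I/p_y.
At p_x=1.5, p_y=30.08, I=29: x* = 0.4·29/1.5 = 7.7333.

x* = 7.7333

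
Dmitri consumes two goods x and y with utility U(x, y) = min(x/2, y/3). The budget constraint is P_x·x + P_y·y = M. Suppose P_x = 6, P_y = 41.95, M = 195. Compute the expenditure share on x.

share on x = 0.0871

Leontief preferences: the optimum is at the kink where x/2 = y/3, i.e. y = (3/2)·x.
Budget: P_x·x + P_y·(3/2)·x = M, so (2·P_x + 3·P_y)·x = 2·M.
Demand: x*(P_x,P_y,M) = 2·M/(2·P_x + 3·P_y), y* = 3·M/(2·P_x + 3·P_y).
Here 2·6 + 3·41.95 = 137.85, giving x* = 2.8292 and y* = 4.2437.
Expenditure on x: 6·2.8292 = 16.975; share = 0.0871.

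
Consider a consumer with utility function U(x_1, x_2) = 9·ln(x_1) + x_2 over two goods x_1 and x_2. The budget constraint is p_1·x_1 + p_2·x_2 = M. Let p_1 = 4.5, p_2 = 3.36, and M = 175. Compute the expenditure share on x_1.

MU_x_1 = 9/x_1, MU_x_2 = 1. Tangency: 9/x_1 = p_1/p_2.
So x_1*(p_1,p_2) = 9·p_2/p_1, independent of income; and x_2* = (M − 9·p_2)/p_2.
At the given prices: x_1* = 9·3.36/4.5 = 6.72, and x_2* = 43.0833.
Expenditure on x_1: 4.5·6.72 = 30.24; share = 0.1728.

share on x_1 = 0.1728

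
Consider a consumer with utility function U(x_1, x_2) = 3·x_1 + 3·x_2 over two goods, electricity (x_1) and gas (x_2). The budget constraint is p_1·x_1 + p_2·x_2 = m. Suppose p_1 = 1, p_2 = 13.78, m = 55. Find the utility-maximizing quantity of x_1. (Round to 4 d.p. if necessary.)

x_1* = 55

Linear utility — the consumer picks whichever good has higher MU/price: 3/1 = 3 vs 3/13.78 = 0.2177.
x_1 gives more utility per dollar, so spend all income on x_1: x_1* = m/p_1, x_2* = 0.
Numerically: x_1* = 55, x_2* = 0.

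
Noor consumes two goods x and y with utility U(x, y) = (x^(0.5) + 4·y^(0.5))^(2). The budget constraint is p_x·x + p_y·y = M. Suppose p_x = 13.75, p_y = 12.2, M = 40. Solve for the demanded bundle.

x* = 0.1528, y* = 3.1064

From the CES first-order condition, (1/4)·(y/x)^(0.5) = p_x/p_y.
Hence y/x = (4·p_x/p_y)^(1/(0.5)), i.e. raised to the 2 power.
With the ratio pinned down, the budget gives x* = M/(p_x + p_y·(y/x)) and y* = (y/x)·x*.
Numerically y/x = 20.323838, so x* = 40/(13.75 + 12.2·20.323838) = 0.1528 and y* = 20.323838·0.1528 = 3.1064.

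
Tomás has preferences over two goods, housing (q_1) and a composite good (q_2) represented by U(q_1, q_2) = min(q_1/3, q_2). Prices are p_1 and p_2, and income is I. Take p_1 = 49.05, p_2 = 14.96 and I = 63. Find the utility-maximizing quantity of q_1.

Here 3·49.05 + 14.96 = 162.11, giving q_1* = 1.1659.

q_1* = 1.1659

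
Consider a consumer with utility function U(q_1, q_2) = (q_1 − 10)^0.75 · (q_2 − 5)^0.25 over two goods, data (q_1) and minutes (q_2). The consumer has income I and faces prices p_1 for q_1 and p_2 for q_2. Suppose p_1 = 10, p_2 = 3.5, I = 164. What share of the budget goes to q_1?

share on q_1 = 0.8224

Let q_1' = q_1−10, q_2' = q_2−5. MRS = 3·q_2'/q_1' = p_1/p_2.
After buying the subsistence bundle (10, 5), a share 0.75 of the remaining income goes to q_1: q_1* = 10 + 0.75·(I − 10p_1 − 5p_2)/p_1.
Discretionary income = 164 − 10·10 − 5·3.5 = 46.5; q_1* = 10 + 0.75·46.5/10 = 13.4875; q_2* = 5 + 0.25·46.5/3.5 = 8.3214.
Expenditure on q_1: 10·13.4875 = 134.875; share = 0.8224.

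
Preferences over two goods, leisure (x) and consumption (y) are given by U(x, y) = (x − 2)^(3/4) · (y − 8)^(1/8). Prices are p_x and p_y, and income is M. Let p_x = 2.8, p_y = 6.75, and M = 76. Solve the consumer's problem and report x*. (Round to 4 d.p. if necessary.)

Substituting into the budget: x* = 2 + 6/7·(M − 2·p_x − 8·p_y)/p_x, and y* = 8 + 1/7·(…)/p_y.
Discretionary income = 76 − 2·2.8 − 8·6.75 = 16.4; x* = 2 + 6/7·16.4/2.8 = 7.0204.

x* = 7.0204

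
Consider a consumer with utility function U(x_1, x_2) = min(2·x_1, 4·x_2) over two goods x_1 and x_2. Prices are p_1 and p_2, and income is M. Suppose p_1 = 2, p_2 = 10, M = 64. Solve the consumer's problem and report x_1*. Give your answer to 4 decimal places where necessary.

Demand: x_1*(p_1,p_2,M) = 4·M/(4·p_1 + 2·p_2), x_2* = 2·M/(4·p_1 + 2·p_2).
Here 4·2 + 2·10 = 28, giving x_1* = 9.1429.

x_1* = 9.1429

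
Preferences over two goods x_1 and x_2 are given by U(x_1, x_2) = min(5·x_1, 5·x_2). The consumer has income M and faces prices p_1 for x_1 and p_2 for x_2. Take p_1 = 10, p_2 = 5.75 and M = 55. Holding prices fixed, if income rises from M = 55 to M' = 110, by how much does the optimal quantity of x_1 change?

Δx_1* = 3.4921

Leontief preferences: the optimum is at the kink where x_1/5 = x_2/5, i.e. x_2 = x_1.
Budget: p_1·x_1 + p_2·x_1 = M, so (5·p_1 + 5·p_2)·x_1 = 5·M.
Demand: x_1*(p_1,p_2,M) = 5·M/(5·p_1 + 5·p_2), x_2* = 5·M/(5·p_1 + 5·p_2).
Here 5·10 + 5·5.75 = 78.75, giving x_1* = 3.4921.
At M' = 110: x_1* = 6.9841. Change: 6.9841 − 3.4921 = 3.4921.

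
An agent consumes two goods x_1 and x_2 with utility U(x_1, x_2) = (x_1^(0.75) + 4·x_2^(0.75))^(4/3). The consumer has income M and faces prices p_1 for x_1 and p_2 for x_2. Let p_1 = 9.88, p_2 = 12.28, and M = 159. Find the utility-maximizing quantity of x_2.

MRS = MU_x_1/MU_x_2 = (1/4)·(x_2/x_1)^(0.25). Set equal to p_1/p_2.
Solve for the ratio: x_2/x_1 = [4·p_1/p_2]^(4).
Substitute x_2 = (x_2/x_1)·x_1 into the budget: x_1* = M/(p_1 + p_2·(x_2/x_1)).
Numerically x_2/x_1 = 107.269011, so x_1* = 159/(9.88 + 12.28·107.269011) = 0.1198 and x_2* = 107.269011·0.1198 = 12.8515.

x_2* = 12.8515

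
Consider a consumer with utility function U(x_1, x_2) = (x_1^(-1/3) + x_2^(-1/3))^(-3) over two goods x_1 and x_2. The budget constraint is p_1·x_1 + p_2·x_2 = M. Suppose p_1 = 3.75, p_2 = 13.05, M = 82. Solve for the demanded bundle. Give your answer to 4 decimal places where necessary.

MU_x_1 ∝ x_1^(-4/3), MU_x_2 ∝ x_2^(-4/3), so MRS = (x_2/x_1)^(4/3) = p_1/p_2.
Solve for the ratio: x_2/x_1 = [p_1/p_2]^(0.75).
Substitute x_2 = (x_2/x_1)·x_1 into the budget: x_1* = M/(p_1 + p_2·(x_2/x_1)).
Numerically x_2/x_1 = 0.392478, so x_1* = 82/(3.75 + 13.05·0.392478) = 9.2427 and x_2* = 0.392478·9.2427 = 3.6276.

x_1* = 9.2427, x_2* = 3.6276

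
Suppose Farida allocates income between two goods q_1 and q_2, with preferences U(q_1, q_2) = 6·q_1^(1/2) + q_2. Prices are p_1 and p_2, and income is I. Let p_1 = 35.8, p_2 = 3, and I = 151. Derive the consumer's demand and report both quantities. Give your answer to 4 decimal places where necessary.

q_1* = 0.0632, q_2* = 49.5791

Thus q_1* = (3·p_2/p_1)² — independent of I — with the rest of income spent on q_2.
Plugging in: q_1* = (3·3/35.8)² = 0.0632, q_2* = 49.5791.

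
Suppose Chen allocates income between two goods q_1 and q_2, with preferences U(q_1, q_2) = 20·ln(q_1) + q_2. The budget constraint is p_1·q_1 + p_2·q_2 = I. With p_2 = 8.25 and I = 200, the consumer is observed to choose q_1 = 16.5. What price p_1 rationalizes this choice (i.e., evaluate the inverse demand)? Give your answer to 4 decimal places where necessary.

p_1 = 10

MU_q_1 = 20/q_1, MU_q_2 = 1. Tangency: 20/q_1 = p_1/p_2.
So q_1*(p_1,p_2) = 20·p_2/p_1, independent of income; and q_2* = (I − 20·p_2)/p_2.
Set q_1* = 16.5 in the demand function and solve for p_1: p_1 = 10.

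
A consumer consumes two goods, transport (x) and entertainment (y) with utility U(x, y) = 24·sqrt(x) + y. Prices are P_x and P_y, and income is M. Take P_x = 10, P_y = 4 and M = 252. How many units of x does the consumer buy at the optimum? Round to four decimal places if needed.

x* = 23.04

Thus x* = (12·P_y/P_x)² — independent of M — with the rest of income spent on y.
Plugging in: x* = (12·4/10)² = 23.04.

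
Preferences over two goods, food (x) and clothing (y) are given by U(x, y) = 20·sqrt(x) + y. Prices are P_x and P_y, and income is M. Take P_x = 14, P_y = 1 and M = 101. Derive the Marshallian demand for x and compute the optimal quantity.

Thus x* = (10·P_y/P_x)² — independent of M — with the rest of income spent on y.
Plugging in: x* = (10·1/14)² = 0.5102.

x* = 0.5102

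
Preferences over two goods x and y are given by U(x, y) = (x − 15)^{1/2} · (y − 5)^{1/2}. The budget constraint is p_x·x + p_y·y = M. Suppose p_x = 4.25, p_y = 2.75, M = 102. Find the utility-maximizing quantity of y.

MRS = (y−5)/(x−15). Tangency with p_x/p_y gives y−5 = (p_x/p_y)·(x−15).
Substituting into the budget: x* = 15 + 0.5·(M − 15·p_x − 5·p_y)/p_x, and y* = 5 + 0.5·(…)/p_y.
Discretionary income = 102 − 15·4.25 − 5·2.75 = 24.5; y* = 5 + 0.5·24.5/2.75 = 9.4545.

y* = 9.4545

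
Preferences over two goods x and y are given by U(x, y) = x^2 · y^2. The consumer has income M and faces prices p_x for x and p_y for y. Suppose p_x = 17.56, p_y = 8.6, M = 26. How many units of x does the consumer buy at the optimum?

Demand: x*(p_x,p_y,M) = 0.5·M/p_x and y* = 0.5·M/p_y.
At p_x=17.56, p_y=8.6, M=26: x* = 0.5·26/17.56 = 0.7403.

x* = 0.7403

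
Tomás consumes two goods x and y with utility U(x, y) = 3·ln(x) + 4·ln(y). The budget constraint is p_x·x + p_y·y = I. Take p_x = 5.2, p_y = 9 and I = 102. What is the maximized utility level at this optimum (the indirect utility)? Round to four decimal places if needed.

Demand: x*(p_x,p_y,I) = 3/7·I/p_x and y* = 4/7·I/p_y.
At p_x=5.2, p_y=9, I=102: x* = 3/7·102/5.2 = 8.4066, y* = 6.4762.
Utility at the optimum: U(8.4066, 6.4762) = 13.8596.

V = 13.8596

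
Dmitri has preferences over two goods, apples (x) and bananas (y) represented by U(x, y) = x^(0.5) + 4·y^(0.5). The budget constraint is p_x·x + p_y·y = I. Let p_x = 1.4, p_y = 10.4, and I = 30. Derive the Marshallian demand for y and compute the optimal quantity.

y* = 1.97

From the CES first-order condition, (1/4)·(y/x)^(0.5) = p_x/p_y.
Solve for the ratio: y/x = [4·p_x/p_y]^(2).
With the ratio pinned down, the budget gives x* = I/(p_x + p_y·(y/x)) and y* = (y/x)·x*.
Numerically y/x = 0.289941, so x* = 30/(1.4 + 10.4·0.289941) = 6.7944 and y* = 0.289941·6.7944 = 1.97.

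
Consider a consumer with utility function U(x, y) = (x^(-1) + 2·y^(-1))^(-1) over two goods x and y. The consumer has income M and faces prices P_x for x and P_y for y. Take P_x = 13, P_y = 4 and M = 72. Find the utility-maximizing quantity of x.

MRS = MU_x/MU_y = (1/2)·(y/x)^(2). Set equal to P_x/P_y.
Hence y/x = (2·P_x/P_y)^(1/(2)), i.e. raised to the 0.5 power.
With the ratio pinned down, the budget gives x* = M/(P_x + P_y·(y/x)) and y* = (y/x)·x*.
Numerically y/x = 2.54951, so x* = 72/(13 + 4·2.54951) = 3.1037.

x* = 3.1037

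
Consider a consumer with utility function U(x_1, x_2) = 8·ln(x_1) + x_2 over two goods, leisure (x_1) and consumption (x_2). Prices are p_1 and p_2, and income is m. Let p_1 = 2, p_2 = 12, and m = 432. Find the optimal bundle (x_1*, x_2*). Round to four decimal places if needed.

x_1* = 48, x_2* = 28

MU_x_1 = 8/x_1, MU_x_2 = 1. Tangency: 8/x_1 = p_1/p_2.
So x_1*(p_1,p_2) = 8·p_2/p_1, independent of income; and x_2* = (m − 8·p_2)/p_2.
At the given prices: x_1* = 8·12/2 = 48, and x_2* = 28.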